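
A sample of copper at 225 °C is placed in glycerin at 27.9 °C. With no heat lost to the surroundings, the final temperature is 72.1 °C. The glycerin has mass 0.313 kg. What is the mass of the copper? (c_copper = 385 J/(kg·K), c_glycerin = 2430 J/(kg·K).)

Heat lost by the copper = heat gained by the glycerin:
m×385×(225 − 72.1) = 0.313×2430×(72.1 − 27.9)
58866 m = 33618  ⇒  m ≈ 0.5711 kg

m ≈ 0.571 kg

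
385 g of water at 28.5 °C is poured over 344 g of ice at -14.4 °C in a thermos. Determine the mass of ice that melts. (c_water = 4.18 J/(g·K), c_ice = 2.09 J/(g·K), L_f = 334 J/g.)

Water can give up m c ΔT = 385×4.18×28.5 = 45865 J before reaching 0 °C.
Of that, 344×2.09×14.4 = 10353 J goes to bring the ice to 0 °C, leaving 35512 J.
Fully melting the ice requires m_ice L_f = 344×334 = 114896 J.
35512 J < 114896 J, so only part of the ice melts and the system sits at 0 °C.
m_melted×334 = 35512  ⇒  m_melted ≈ 106.3 g.

m_melted ≈ 106 g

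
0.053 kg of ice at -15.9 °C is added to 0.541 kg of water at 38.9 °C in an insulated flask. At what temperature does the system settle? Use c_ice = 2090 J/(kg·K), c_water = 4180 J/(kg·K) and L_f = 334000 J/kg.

Net heat exchanged in the isolated system is zero:
ice -15.9→0 °C: 0.053×2090×15.9 = 1761.2
  fusion: m_ice L_f = 0.053×334000 = 17702
  meltwater 0→T: 0.053×4180×T = 221.54 T
  water: 2261.4(T − 38.9)
2482.9 T = 87968 − 19463 = 68504
T ≈ 27.59 °C. Since T > 0 °C, the all-ice-melts assumption holds.

T_f ≈ 27.6 °C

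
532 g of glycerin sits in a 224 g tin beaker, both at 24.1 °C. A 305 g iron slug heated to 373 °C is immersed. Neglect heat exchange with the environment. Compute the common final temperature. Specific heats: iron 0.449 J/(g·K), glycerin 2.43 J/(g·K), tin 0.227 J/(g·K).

T_f ≈ 56.4 °C

Net heat exchanged in the isolated system is zero:
305*0.449*(T − 373) + 532*2.43*(T − 24.1) + 224*0.227*(T − 24.1) = 0
136.94(T − 373) + 1292.8(T − 24.1) + 50.85(T − 24.1) = 0
(136.94 + 1292.8 + 50.85) T = 136.94*373 + 1292.8*24.1 + 50.85*24.1
T = 83461 / 1480.6 = 56.4 °C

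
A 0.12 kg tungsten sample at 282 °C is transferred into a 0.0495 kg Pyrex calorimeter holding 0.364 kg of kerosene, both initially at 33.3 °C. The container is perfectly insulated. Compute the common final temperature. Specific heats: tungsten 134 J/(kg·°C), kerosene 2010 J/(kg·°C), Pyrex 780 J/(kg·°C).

Heat gained plus heat lost sum to zero:
0.12×134×(T − 282) + 0.364×2010×(T − 33.3) + 0.0495×780×(T − 33.3) = 0
786.33 T = 30184
T = 30184 / 786.33 = 38.4 °C

T_f ≈ 38.4 °C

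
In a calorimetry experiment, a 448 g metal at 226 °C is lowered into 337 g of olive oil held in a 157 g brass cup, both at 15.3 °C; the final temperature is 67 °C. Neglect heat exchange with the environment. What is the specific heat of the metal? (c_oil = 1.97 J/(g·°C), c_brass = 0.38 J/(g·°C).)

c ≈ 0.525 J/(g·°C)

Conservation of energy gives ΣQ = 0:
448×c×(67 − 226) + 337×1.97×(67 − 15.3) + 157×0.38×(67 − 15.3) = 0
-71232 c = -37408
c = -37408/-71232 ≈ 0.5252 J/(g·°C)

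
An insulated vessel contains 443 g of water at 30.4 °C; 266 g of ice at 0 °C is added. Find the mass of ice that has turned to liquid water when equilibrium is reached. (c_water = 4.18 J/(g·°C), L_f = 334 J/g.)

m_melted ≈ 169 g

Cooling the water to 0 °C releases 443·4.18·30.4 = 56293 J.
To melt every bit of ice: 266·334 = 88844 J.
That's not enough to melt it all — equilibrium is at 0 °C with ice remaining.
Mass melted = 56293/334 ≈ 168.5 g.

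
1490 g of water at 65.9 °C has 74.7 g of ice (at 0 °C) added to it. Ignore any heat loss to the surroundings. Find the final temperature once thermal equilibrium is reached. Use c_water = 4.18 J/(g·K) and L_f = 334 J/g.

T_f ≈ 58.9 °C

Energy balance with sensible and latent terms:
melt ice: 74.7·334 = 24950
  meltwater 0→T: 74.7·4.18·T = 312.25 T
  water cools: 1490·4.18·(T − 65.9) = 6228.2(T − 65.9)
6540.4 T = 410438 − 24950 = 385489
T ≈ 58.94 °C. Since T > 0 °C, the all-ice-melts assumption holds.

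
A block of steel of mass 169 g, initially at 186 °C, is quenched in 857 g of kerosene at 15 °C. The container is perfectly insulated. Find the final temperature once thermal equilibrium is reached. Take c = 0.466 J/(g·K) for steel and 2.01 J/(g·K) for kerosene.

T_f = Σ m_i c_i T_i / Σ m_i c_i:
T_f = (78.75*186 + 1722.6*15) / (78.75 + 1722.6)
    = 40487 / 1801.3 ≈ 22.48 °C

T_f ≈ 22.5 °C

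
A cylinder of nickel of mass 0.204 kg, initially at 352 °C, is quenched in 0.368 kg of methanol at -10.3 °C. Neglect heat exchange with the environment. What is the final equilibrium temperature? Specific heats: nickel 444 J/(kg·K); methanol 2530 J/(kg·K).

T_f ≈ 21.8 °C

T_f = Σ m_i c_i T_i / Σ m_i c_i:
T_f = (90.58·352 + 931.04·(-10.3)) / (90.58 + 931.04)
    = 22293 / 1021.6 ≈ 21.82 °C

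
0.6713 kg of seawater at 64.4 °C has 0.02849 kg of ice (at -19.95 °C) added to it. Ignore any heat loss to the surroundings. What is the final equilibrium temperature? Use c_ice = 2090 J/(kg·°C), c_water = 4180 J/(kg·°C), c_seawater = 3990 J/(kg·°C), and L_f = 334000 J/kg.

T_f ≈ 57.8 °C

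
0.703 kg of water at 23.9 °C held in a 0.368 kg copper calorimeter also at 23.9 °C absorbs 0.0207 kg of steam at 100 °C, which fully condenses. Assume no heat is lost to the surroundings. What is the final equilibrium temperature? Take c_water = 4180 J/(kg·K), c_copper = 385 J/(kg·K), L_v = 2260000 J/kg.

Heat gained plus heat lost sum to zero:
latent heat released on condensation: 0.0207×2260000 = 46782; condensate cools 100→T: 0.0207×4180×(T − 100) = 86.53(T − 100); water warms: 0.703×4180×(T − 23.9) = 2938.5(T − 23.9); cup: 141.68(T − 23.9)
3166.7 T = 46782 + 8652.6 + 73617 = 129052
T ≈ 40.75 °C — below 100 °C, confirming all the steam condensed.

T_f ≈ 40.8 °C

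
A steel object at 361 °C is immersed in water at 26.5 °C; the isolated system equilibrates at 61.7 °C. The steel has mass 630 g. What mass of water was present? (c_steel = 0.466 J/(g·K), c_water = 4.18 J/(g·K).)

Energy conservation, ΣQ = 0:
630·0.466·(61.7 − 361) + m·4.18·(61.7 − 26.5) = 0
147.14 m = 87868
m = 87868/147.14 ≈ 597.2 g

m ≈ 597 g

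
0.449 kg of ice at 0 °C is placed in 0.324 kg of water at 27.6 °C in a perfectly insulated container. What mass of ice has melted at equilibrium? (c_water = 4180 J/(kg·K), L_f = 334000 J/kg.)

Cooling the water to 0 °C releases 0.324·4180·27.6 = 37379 J.
To melt every bit of ice: 0.449·334000 = 149966 J.
That's not enough to melt it all — equilibrium is at 0 °C with ice remaining.
m_melt = 37379 / L_f = 0.1119 kg.

m_melted ≈ 0.112 kg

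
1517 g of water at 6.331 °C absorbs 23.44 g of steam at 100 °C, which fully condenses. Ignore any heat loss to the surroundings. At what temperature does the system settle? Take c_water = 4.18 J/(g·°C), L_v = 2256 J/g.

T_f ≈ 16.0 °C

Net heat exchanged in the isolated system is zero:
condense steam: −23.44×2256 = −52881; condensed water 100 °C→T: 97.98(T − 100); original water: 6341.1(T − 6.331)
6439 T = 52881 + 9797.9 + 40145 = 102824
T ≈ 15.97 °C — below 100 °C, confirming all the steam condensed.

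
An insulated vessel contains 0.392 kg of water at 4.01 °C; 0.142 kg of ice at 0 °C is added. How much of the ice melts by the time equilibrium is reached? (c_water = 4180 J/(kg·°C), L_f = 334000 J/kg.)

Heat available from the water dropping to 0 °C: 0.392·4180·4.01 = 6570.6 J.
To melt every bit of ice: 0.142·334000 = 47428 J.
Since 6570.6 < 47428 J, not all the ice melts; equilibrium is at 0 °C.
Mass melted = 6570.6/334000 ≈ 0.01967 kg.

m_melted ≈ 0.0197 kg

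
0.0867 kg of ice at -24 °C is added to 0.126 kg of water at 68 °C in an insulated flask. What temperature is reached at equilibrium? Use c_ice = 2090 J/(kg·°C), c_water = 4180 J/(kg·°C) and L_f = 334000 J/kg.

Heat gained plus heat lost sum to zero:
ice -24→0 °C: 0.0867×2090×24 = 4348.9; melt ice: 0.0867×334000 = 28958; meltwater 0→T: 0.0867×4180×T = 362.41 T; water: 526.68(T − 68)
889.09 T = 35814 − 33307 = 2507.6
T ≈ 2.82 °C (positive, so assuming full melt was valid).

T_f ≈ 2.8 °C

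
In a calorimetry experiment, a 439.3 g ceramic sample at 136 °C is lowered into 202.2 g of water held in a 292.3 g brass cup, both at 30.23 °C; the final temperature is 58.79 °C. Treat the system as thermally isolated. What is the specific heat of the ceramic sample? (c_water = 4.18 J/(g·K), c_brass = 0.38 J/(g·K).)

c ≈ 0.805 J/(g·K)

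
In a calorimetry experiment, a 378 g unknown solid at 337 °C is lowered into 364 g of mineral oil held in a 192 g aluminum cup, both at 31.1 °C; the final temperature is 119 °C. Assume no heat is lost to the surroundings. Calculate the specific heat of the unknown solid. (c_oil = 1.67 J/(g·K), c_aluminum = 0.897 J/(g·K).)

c ≈ 0.832 J/(g·K)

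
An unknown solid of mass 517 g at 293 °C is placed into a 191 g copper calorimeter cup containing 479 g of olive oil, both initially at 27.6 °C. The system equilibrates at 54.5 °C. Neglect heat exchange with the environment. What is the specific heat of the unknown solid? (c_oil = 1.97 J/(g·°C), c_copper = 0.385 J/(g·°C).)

Heat gained plus heat lost sum to zero:
517×c×(54.5 − 293) + 479×1.97×(54.5 − 27.6) + 191×0.385×(54.5 − 27.6) = 0
-123304 c = -27362
c = -27362/-123304 ≈ 0.2219 J/(g·°C)

c ≈ 0.222 J/(g·°C)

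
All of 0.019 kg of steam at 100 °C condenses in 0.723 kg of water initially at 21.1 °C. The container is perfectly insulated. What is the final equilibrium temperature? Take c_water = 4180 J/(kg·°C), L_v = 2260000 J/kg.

T_f ≈ 37.0 °C

Let T be the final temperature. ΣQ_i = 0:
condense steam: −0.019×2260000 = −42940; condensed water 100 °C→T: 79.42(T − 100); original water: 3022.1(T − 21.1)
3101.6 T = 42940 + 7942 + 63767 = 114649
T ≈ 36.96 °C — below 100 °C, confirming all the steam condensed.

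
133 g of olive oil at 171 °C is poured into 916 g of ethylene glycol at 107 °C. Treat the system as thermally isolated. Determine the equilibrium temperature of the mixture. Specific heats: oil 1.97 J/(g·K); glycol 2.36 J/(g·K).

T_f ≈ 113.9 °C

Energy conservation, ΣQ = 0:
133*1.97*(T − 171) + 916*2.36*(T − 107) = 0
2423.8 T = 276112
T = 276112 / 2423.8 = 114 °C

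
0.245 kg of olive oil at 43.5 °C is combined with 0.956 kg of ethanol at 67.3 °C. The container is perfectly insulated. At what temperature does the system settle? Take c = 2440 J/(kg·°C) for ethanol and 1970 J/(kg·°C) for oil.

T_f ≈ 63.2 °C

T_f = Σ m_i c_i T_i / Σ m_i c_i:
T_f = (2332.6×67.3 + 482.65×43.5) / (2332.6 + 482.65)
    = 177982 / 2815.3 ≈ 63.22 °C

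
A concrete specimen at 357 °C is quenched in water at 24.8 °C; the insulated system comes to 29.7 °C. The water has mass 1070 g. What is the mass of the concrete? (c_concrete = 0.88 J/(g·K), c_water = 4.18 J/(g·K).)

m ≈ 76.1 g

|Q_concrete| = |Q_water|:
m×0.88×(357 − 29.7) = 1070×4.18×(29.7 − 24.8)
288.02 m = 21916  ⇒  m ≈ 76.09 g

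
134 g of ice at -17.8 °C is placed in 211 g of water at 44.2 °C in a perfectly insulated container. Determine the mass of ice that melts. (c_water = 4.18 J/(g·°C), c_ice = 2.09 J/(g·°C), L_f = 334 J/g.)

m_melted ≈ 102 g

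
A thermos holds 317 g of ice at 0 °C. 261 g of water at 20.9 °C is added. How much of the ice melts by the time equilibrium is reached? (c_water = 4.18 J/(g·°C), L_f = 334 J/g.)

Water can give up m c ΔT = 261×4.18×20.9 = 22801 J before reaching 0 °C.
To melt every bit of ice: 317×334 = 105878 J.
22801 J < 105878 J, so only part of the ice melts and the system sits at 0 °C.
m_melted×334 = 22801  ⇒  m_melted ≈ 68.27 g.

m_melted ≈ 68.3 g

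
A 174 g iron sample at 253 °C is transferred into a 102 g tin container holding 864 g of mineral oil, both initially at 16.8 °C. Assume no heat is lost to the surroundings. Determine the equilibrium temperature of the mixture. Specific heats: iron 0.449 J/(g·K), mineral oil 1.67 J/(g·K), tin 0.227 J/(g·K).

Net heat exchanged in the isolated system is zero:
174×0.449×(T − 253) + 864×1.67×(T − 16.8) + 102×0.227×(T − 16.8) = 0
1544.2 T = 44395
T = 44395 / 1544.2 = 28.8 °C

T_f ≈ 28.8 °C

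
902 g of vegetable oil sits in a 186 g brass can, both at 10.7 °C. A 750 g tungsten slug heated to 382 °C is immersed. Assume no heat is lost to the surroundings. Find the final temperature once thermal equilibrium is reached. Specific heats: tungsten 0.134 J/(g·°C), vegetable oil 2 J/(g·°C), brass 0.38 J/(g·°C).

T_f ≈ 29.6 °C

T_f is the heat-capacity-weighted average of the initial temperatures:
T_f = (100.5·382 + 1804·10.7 + 70.68·10.7) / (100.5 + 1804 + 70.68)
    = 58450 / 1975.2 ≈ 29.59 °C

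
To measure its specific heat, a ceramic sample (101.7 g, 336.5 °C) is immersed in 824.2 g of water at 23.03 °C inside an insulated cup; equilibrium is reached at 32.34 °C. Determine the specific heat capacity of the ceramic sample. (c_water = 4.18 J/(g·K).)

c ≈ 1.04 J/(g·K)

Taking heat into each body as positive, Σ m c ΔT = 0:
101.7·c·(32.34 − 336.5) + 824.2·4.18·(32.34 − 23.03) = 0
-30933 c = -32074
c = -32074/-30933 ≈ 1.037 J/(g·K)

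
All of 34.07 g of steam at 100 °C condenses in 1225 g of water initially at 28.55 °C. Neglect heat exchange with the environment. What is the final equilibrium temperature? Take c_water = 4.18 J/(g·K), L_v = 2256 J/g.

T_f ≈ 45.1 °C

Heat gained plus heat lost sum to zero:
condense steam: −34.07×2256 = −76862; condensate cools 100→T: 34.07×4.18×(T − 100) = 142.41(T − 100); water warms: 1225×4.18×(T − 28.55) = 5120.5(T − 28.55)
5262.9 T = 76862 + 14241 + 146190 = 237293
T ≈ 45.09 °C, under the boiling point, so the assumption holds.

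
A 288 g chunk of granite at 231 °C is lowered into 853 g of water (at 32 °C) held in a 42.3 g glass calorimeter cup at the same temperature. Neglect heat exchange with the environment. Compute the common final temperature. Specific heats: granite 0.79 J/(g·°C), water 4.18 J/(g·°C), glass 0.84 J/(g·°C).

Net heat exchanged in the isolated system is zero:
288*0.79*(T − 231) + 853*4.18*(T − 32) + 42.3*0.84*(T − 32) = 0
(227.52 + 3565.5 + 35.53) T = 227.52*231 + 3565.5*32 + 35.53*32
T = 167791 / 3828.6 = 43.8 °C

T_f ≈ 43.8 °C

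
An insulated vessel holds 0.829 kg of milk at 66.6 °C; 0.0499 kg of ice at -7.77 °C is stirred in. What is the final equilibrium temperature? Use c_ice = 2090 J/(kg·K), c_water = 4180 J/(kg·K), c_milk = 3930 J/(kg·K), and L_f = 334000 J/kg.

T_f ≈ 57.6 °C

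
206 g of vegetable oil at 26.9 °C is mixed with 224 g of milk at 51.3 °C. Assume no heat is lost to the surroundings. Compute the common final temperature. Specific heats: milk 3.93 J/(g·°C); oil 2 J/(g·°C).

T_f ≈ 43.5 °C

Energy conservation, ΣQ = 0:
224×3.93×(T − 51.3) + 206×2×(T − 26.9) = 0
(880.32 + 412) T = 880.32×51.3 + 412×26.9
T ≈ 43.52 °C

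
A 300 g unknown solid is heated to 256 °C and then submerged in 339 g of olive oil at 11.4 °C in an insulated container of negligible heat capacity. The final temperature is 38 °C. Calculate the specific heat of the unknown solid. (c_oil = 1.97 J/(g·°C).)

c ≈ 0.272 J/(g·°C)

m_s c (T_s − T_f) = m_oil c_oil (T_f − T_0):
300·c·(256 − 38) = 339·1.97·(38 − 11.4)
65400 c = 17764  ⇒  c ≈ 0.2716 J/(g·°C)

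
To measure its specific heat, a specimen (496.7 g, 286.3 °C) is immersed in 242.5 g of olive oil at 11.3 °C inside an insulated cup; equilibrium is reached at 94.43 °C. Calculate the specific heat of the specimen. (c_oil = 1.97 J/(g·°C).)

c ≈ 0.417 J/(g·°C)

Let T be the final temperature. ΣQ_i = 0:
496.7·c·(94.43 − 286.3) + 242.5·1.97·(94.43 − 11.3) = 0
-95302 c = -39713
c = -39713/-95302 ≈ 0.4167 J/(g·°C)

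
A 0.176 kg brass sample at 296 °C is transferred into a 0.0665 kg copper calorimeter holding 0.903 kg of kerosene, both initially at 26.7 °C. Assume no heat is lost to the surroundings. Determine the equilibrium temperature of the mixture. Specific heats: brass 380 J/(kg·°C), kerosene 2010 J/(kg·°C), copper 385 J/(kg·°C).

T_f ≈ 36.1 °C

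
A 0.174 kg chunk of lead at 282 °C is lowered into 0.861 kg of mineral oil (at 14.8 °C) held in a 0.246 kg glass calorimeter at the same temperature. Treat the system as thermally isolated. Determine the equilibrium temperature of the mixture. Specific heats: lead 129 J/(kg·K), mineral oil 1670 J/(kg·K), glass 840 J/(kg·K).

T_f ≈ 18.4 °C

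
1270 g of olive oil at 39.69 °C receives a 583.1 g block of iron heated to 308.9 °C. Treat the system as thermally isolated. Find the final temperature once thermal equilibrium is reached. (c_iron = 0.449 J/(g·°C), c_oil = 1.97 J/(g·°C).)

With ΣQ=0 the equilibrium temperature is the m·c-weighted mean:
T_f = (261.81×308.9 + 2501.9×39.69) / (261.81 + 2501.9)
    = 180174 / 2763.7 ≈ 65.19 °C

T_f ≈ 65.2 °C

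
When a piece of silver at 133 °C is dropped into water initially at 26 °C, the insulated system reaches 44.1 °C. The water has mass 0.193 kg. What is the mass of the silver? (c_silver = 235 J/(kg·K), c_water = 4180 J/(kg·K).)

m ≈ 0.699 kg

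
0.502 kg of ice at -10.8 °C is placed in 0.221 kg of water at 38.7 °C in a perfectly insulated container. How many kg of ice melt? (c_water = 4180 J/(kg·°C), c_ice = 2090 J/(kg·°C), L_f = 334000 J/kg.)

m_melted ≈ 0.0731 kg

Water can give up m c ΔT = 0.221·4180·38.7 = 35750 J before reaching 0 °C.
Of that, 0.502·2090·10.8 = 11331 J goes to bring the ice to 0 °C, leaving 24419 J.
To melt every bit of ice: 0.502·334000 = 167668 J.
That's not enough to melt it all — equilibrium is at 0 °C with ice remaining.
Mass melted = 24419/334000 ≈ 0.07311 kg.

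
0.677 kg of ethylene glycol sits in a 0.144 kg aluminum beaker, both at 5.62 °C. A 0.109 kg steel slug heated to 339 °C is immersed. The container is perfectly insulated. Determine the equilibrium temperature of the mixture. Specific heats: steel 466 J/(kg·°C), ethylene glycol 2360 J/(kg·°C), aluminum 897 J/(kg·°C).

T_f ≈ 15.1 °C

Let T be the final temperature. ΣQ_i = 0:
0.109·466·(T − 339) + 0.677·2360·(T − 5.62) + 0.144·897·(T − 5.62) = 0
50.79(T − 339) + 1597.7(T − 5.62) + 129.17(T − 5.62) = 0
(50.79 + 1597.7 + 129.17) T = 50.79·339 + 1597.7·5.62 + 129.17·5.62
T = 26924/1777.7 ≈ 15.15 °C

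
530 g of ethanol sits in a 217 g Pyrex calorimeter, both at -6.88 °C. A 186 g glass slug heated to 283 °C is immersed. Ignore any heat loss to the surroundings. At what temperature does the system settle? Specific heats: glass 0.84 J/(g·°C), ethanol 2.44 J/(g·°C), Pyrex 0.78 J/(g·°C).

T_f = Σ m_i c_i T_i / Σ m_i c_i:
T_f = (156.24×283 + 1293.2×(-6.88) + 169.26×(-6.88)) / (156.24 + 1293.2 + 169.26)
    = 34154 / 1618.7 ≈ 21.10 °C

T_f ≈ 21.1 °C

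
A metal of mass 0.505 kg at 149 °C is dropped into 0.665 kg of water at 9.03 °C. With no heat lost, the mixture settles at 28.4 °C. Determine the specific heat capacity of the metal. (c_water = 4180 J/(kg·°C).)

c ≈ 884 J/(kg·°C)

Conservation of energy gives ΣQ = 0:
0.505×c×(28.4 − 149) + 0.665×4180×(28.4 − 9.03) = 0
-60.9 c = -53843
c = -53843/-60.9 ≈ 884.1 J/(kg·°C)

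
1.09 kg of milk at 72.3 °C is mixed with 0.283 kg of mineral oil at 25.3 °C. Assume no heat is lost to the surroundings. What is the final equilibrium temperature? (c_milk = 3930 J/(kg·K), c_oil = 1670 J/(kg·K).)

T_f ≈ 67.6 °C

Heat gained plus heat lost sum to zero:
1.09·3930·(T − 72.3) + 0.283·1670·(T − 25.3) = 0
(4283.7 + 472.61) T = 4283.7·72.3 + 472.61·25.3
T ≈ 67.63 °C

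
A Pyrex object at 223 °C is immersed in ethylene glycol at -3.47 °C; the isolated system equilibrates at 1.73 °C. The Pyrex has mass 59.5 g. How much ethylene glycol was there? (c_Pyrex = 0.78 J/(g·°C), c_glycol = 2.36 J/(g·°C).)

|Q_Pyrex| = |Q_glycol|:
59.5·0.78·(223 − 1.73) = m·2.36·(1.73 − (-3.47))
12.27 m = 10269  ⇒  m ≈ 836.8 g

m ≈ 837 g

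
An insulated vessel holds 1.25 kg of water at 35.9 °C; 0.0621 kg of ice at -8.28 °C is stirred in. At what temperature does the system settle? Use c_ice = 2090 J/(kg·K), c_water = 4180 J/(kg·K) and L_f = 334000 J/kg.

T_f ≈ 30.2 °C

Heat gained plus heat lost sum to zero:
warm ice to 0 °C: 0.0621×2090×(0 − (-8.28)) = 1074.7
  melt ice: 0.0621×334000 = 20741
  meltwater 0→T: 0.0621×4180×T = 259.58 T
  water cools: 1.25×4180×(T − 35.9) = 5225(T − 35.9)
5484.6 T = 187578 − 21816 = 165761
T ≈ 30.22 °C (positive, so assuming full melt was valid).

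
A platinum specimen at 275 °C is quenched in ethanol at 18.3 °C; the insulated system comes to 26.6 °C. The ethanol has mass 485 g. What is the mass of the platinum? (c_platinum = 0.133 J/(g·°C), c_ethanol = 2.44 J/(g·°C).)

Taking heat into each body as positive, Σ m c ΔT = 0:
m·0.133·(26.6 − 275) + 485·2.44·(26.6 − 18.3) = 0
-33.04 m = -9822.2
m = -9822.2/-33.04 ≈ 297.3 g

m ≈ 297 g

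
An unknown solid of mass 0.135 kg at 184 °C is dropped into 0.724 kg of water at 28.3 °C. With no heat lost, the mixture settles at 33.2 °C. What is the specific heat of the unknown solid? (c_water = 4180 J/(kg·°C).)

c ≈ 728 J/(kg·°C)

Energy conservation, ΣQ = 0:
0.135×c×(33.2 − 184) + 0.724×4180×(33.2 − 28.3) = 0
-20.36 c = -14829
c = -14829/-20.36 ≈ 728.4 J/(kg·°C)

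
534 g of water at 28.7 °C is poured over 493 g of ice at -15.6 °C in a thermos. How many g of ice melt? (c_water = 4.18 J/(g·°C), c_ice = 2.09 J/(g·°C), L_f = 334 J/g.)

Cooling the water to 0 °C releases 534·4.18·28.7 = 64062 J.
Of that, 493·2.09·15.6 = 16074 J goes to bring the ice to 0 °C, leaving 47988 J.
Fully melting the ice requires m_ice L_f = 493·334 = 164662 J.
Since 47988 < 164662 J, not all the ice melts; equilibrium is at 0 °C.
m_melted·334 = 47988  ⇒  m_melted ≈ 143.7 g.

m_melted ≈ 144 g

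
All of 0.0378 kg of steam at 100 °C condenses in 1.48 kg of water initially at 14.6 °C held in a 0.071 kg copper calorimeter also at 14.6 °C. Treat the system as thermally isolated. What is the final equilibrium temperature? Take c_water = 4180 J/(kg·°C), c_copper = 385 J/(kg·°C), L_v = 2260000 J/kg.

T_f ≈ 30.1 °C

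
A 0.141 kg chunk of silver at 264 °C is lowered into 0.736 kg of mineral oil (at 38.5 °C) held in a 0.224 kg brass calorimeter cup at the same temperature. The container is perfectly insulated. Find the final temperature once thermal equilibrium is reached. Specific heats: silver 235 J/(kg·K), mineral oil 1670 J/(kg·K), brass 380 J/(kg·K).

T_f ≈ 44.0 °C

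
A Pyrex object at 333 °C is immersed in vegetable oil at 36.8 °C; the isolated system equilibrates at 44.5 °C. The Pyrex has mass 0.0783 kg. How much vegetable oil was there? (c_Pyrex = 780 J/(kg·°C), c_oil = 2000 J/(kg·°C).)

Net heat exchanged in the isolated system is zero:
0.0783·780·(44.5 − 333) + m·2000·(44.5 − 36.8) = 0
15400 m = 17620
m = 17620/15400 ≈ 1.144 kg

m ≈ 1.14 kg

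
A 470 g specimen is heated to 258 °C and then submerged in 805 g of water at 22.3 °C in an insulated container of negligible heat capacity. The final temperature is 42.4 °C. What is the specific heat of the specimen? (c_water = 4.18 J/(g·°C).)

m_s c (T_s − T_f) = m_water c_water (T_f − T_0):
470×c×(258 − 42.4) = 805×4.18×(42.4 − 22.3)
101332 c = 67634  ⇒  c ≈ 0.6675 J/(g·°C)

c ≈ 0.667 J/(g·°C)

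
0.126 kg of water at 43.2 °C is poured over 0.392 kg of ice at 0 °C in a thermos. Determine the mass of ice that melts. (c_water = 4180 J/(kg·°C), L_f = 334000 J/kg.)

m_melted ≈ 0.0681 kg

Heat available from the water dropping to 0 °C: 0.126×4180×43.2 = 22753 J.
Melting all 0.392 kg of ice would need 0.392×334000 = 130928 J.
22753 J < 130928 J, so only part of the ice melts and the system sits at 0 °C.
Mass melted = 22753/334000 ≈ 0.06812 kg.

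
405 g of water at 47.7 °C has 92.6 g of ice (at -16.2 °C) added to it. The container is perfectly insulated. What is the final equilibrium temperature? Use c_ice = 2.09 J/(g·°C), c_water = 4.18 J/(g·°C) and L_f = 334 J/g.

Sum of m c ΔT and latent-heat terms is zero:
ice -16.2→0 °C: 92.6×2.09×16.2 = 3135.3; fusion: m_ice L_f = 92.6×334 = 30928; meltwater 0→T: 92.6×4.18×T = 387.07 T; water: 1692.9(T − 47.7)
2080 T = 80751 − 34064 = 46688
T ≈ 22.45 °C (positive, so assuming full melt was valid).

T_f ≈ 22.4 °C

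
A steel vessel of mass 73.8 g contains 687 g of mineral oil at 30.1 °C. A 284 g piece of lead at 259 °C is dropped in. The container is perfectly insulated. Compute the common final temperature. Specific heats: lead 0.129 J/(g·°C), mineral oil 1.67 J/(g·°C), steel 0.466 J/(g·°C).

T_f ≈ 37.0 °C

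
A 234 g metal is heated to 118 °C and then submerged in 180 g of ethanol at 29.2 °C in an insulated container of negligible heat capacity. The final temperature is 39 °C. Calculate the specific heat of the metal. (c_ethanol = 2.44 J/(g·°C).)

c ≈ 0.233 J/(g·°C)

Heat lost by the metal = heat gained by the ethanol:
234×c×(118 − 39) = 180×2.44×(39 − 29.2)
18486 c = 4304.2  ⇒  c ≈ 0.2328 J/(g·°C)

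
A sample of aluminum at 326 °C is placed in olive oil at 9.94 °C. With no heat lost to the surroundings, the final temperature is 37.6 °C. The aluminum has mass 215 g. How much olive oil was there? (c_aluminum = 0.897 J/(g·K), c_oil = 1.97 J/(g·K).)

m ≈ 1020 g

|Q_aluminum| = |Q_oil|:
215×0.897×(326 − 37.6) = m×1.97×(37.6 − 9.94)
54.49 m = 55619  ⇒  m ≈ 1021 g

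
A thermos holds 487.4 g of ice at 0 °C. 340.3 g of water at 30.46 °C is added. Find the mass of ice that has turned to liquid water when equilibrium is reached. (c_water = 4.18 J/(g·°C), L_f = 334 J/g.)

m_melted ≈ 130 g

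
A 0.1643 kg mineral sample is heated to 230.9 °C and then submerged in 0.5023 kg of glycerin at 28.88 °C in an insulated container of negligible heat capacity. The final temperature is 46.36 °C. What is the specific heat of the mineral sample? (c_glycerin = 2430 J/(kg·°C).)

c ≈ 704 J/(kg·°C)

Taking heat into each body as positive, Σ m c ΔT = 0:
0.1643·c·(46.36 − 230.9) + 0.5023·2430·(46.36 − 28.88) = 0
-30.32 c = -21336
c = -21336/-30.32 ≈ 703.7 J/(kg·°C)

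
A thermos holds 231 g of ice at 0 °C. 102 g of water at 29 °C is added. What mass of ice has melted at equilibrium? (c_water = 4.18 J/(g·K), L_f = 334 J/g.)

m_melted ≈ 37 g

Water can give up m c ΔT = 102×4.18×29 = 12364 J before reaching 0 °C.
Melting all 231 g of ice would need 231×334 = 77154 J.
Since 12364 < 77154 J, not all the ice melts; equilibrium is at 0 °C.
m_melt = 12364 / L_f = 37.02 g.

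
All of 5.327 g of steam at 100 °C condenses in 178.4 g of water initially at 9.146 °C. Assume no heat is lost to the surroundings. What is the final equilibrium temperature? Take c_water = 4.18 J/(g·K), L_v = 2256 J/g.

T_f ≈ 27.4 °C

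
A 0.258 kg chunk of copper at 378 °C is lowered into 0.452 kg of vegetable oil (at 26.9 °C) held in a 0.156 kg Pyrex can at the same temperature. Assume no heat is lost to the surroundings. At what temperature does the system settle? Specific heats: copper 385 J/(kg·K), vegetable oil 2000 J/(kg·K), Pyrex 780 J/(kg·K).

Setting the total heat transfer to zero:
0.258×385×(T − 378) + 0.452×2000×(T − 26.9) + 0.156×780×(T − 26.9) = 0
(99.33 + 904 + 121.68) T = 99.33×378 + 904×26.9 + 121.68×26.9
T = 65138/1125 ≈ 57.90 °C

T_f ≈ 57.9 °C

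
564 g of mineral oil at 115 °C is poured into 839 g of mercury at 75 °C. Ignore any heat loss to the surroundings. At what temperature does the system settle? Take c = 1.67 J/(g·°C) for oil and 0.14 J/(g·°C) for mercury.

T_f ≈ 110.6 °C

Setting the total heat transfer to zero:
564×1.67×(T − 115) + 839×0.14×(T − 75) = 0
1059.3 T = 117126
T ≈ 110.56 °C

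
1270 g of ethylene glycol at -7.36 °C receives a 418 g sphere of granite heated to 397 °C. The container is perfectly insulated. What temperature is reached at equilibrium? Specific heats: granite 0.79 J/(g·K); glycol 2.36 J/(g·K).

Setting the total heat transfer to zero:
418*0.79*(T − 397) + 1270*2.36*(T − (-7.36)) = 0
330.22(T − 397) + 2997.2(T − (-7.36)) = 0
(330.22 + 2997.2) T = 330.22*397 + 2997.2*(-7.36)
T = 109038 / 3327.4 = 32.8 °C

T_f ≈ 32.8 °C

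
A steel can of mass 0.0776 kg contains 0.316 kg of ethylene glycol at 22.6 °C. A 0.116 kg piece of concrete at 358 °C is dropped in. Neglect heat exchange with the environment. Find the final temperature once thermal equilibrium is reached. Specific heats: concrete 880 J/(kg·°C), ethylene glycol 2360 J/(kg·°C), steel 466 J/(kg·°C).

T_f ≈ 61.3 °C

Energy conservation, ΣQ = 0:
0.116·880·(T − 358) + 0.316·2360·(T − 22.6) + 0.0776·466·(T − 22.6) = 0
102.08(T − 358) + 745.76(T − 22.6) + 36.16(T − 22.6) = 0
(102.08 + 745.76 + 36.16) T = 102.08·358 + 745.76·22.6 + 36.16·22.6
T = 54216 / 884 = 61.3 °C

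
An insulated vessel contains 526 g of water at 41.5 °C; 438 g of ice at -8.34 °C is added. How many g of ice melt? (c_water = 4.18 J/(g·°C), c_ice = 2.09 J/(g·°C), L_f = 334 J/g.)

Heat available from the water dropping to 0 °C: 526·4.18·41.5 = 91245 J.
Warming the ice to 0 °C takes 438·2.09·8.34 = 7634.6 J, leaving 83611 J for melting.
To melt every bit of ice: 438·334 = 146292 J.
That's not enough to melt it all — equilibrium is at 0 °C with ice remaining.
Mass melted = 83611/334 ≈ 250.3 g.

m_melted ≈ 250 g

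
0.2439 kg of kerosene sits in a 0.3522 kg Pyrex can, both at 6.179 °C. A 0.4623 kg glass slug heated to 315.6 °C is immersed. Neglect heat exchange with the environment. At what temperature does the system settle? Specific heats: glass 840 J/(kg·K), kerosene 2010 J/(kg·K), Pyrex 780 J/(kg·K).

T_f ≈ 110.4 °C

Setting the total heat transfer to zero:
0.4623*840*(T − 315.6) + 0.2439*2010*(T − 6.179) + 0.3522*780*(T − 6.179) = 0
(388.33 + 490.24 + 274.72) T = 388.33*315.6 + 490.24*6.179 + 274.72*6.179
T = 127284/1153.3 ≈ 110.37 °C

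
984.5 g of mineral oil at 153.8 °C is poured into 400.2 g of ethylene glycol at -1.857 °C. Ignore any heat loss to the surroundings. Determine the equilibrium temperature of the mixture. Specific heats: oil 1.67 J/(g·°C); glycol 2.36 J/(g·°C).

T_f ≈ 97.0 °C

|Q_oil| = |Q_glycol|:
984.5*1.67*(153.8 − T) = 400.2*2.36*(T − (-1.857))
1644.1(153.8 − T) = 944.47(T − (-1.857))
2588.6 T = 251111  ⇒  T ≈ 97.01 °C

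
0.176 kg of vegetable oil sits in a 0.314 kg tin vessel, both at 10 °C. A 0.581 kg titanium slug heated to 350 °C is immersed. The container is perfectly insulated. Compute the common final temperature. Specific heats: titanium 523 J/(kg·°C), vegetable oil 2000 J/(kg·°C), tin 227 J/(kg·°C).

T_f ≈ 152.1 °C

Taking heat into each body as positive, Σ m c ΔT = 0:
0.581·523·(T − 350) + 0.176·2000·(T − 10) + 0.314·227·(T − 10) = 0
(303.86 + 352 + 71.28) T = 303.86·350 + 352·10 + 71.28·10
T = 110585/727.14 ≈ 152.08 °C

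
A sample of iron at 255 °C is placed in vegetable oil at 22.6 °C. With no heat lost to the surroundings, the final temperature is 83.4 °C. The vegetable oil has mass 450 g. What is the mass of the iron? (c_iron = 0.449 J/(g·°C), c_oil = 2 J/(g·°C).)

m ≈ 710 g

Heat lost by the iron = heat gained by the oil:
m×0.449×(255 − 83.4) = 450×2×(83.4 − 22.6)
77.05 m = 54720  ⇒  m ≈ 710.2 g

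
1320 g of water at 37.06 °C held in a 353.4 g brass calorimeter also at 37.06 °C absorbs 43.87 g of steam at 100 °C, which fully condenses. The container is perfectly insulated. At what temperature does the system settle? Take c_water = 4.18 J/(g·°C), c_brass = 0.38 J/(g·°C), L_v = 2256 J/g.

T_f ≈ 56.0 °C

Energy balance with sensible and latent terms:
latent heat released on condensation: 43.87·2256 = 98971
  condensed water 100 °C→T: 183.38(T − 100)
  original water: 5517.6(T − 37.06)
  cup: 134.29(T − 37.06)
5835.3 T = 98971 + 18338 + 209459 = 326767
T ≈ 56.00 °C (< 100 °C, so full condensation is consistent).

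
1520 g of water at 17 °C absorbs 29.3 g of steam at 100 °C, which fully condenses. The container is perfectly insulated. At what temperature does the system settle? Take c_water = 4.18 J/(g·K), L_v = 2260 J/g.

T_f ≈ 28.8 °C

Energy conservation, ΣQ = 0:
condense steam: −29.3×2260 = −66218; condensate cools 100→T: 29.3×4.18×(T − 100) = 122.47(T − 100); water warms: 1520×4.18×(T − 17) = 6353.6(T − 17)
6476.1 T = 66218 + 12247 + 108011 = 186477
T ≈ 28.79 °C — below 100 °C, confirming all the steam condensed.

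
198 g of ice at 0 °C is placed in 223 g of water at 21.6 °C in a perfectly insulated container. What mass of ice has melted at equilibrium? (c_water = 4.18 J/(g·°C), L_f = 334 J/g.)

Water can give up m c ΔT = 223×4.18×21.6 = 20134 J before reaching 0 °C.
To melt every bit of ice: 198×334 = 66132 J.
That's not enough to melt it all — equilibrium is at 0 °C with ice remaining.
Mass melted = 20134/334 ≈ 60.28 g.

m_melted ≈ 60.3 g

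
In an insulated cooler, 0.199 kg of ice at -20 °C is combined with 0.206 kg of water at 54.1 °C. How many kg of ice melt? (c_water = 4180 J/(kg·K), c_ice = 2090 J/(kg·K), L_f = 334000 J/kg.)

Cooling the water to 0 °C releases 0.206·4180·54.1 = 46584 J.
Warming the ice to 0 °C takes 0.199·2090·20 = 8318.2 J, leaving 38266 J for melting.
To melt every bit of ice: 0.199·334000 = 66466 J.
Since 38266 < 66466 J, not all the ice melts; equilibrium is at 0 °C.
m_melt = 38266 / L_f = 0.1146 kg.

m_melted ≈ 0.115 kg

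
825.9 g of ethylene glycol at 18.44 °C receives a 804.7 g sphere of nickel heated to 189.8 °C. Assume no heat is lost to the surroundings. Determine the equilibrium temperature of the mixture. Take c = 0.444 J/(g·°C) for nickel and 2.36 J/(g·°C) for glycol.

T_f ≈ 45.0 °C

Taking heat into each body as positive, Σ m c ΔT = 0:
804.7·0.444·(T − 189.8) + 825.9·2.36·(T − 18.44) = 0
357.29(T − 189.8) + 1949.1(T − 18.44) = 0
(357.29 + 1949.1) T = 357.29·189.8 + 1949.1·18.44
T ≈ 44.99 °C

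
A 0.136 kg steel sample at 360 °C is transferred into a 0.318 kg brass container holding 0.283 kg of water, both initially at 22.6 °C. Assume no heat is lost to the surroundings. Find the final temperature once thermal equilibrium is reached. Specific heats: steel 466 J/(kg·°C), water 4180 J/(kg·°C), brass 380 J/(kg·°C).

T_f ≈ 38.2 °C

Energy conservation, ΣQ = 0:
0.136·466·(T − 360) + 0.283·4180·(T − 22.6) + 0.318·380·(T − 22.6) = 0
1367.2 T = 52281
T ≈ 38.24 °C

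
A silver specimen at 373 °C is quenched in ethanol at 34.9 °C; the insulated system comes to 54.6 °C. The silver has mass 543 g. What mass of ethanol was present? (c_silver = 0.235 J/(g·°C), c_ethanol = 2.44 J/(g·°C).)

|Q_silver| = |Q_ethanol|:
543×0.235×(373 − 54.6) = m×2.44×(54.6 − 34.9)
48.07 m = 40629  ⇒  m ≈ 845.2 g

m ≈ 845 g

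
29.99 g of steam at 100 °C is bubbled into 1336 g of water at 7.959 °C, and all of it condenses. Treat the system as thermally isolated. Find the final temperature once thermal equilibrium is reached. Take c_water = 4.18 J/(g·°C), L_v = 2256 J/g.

T_f ≈ 21.8 °C

Net heat exchanged in the isolated system is zero:
condense steam: −29.99×2256 = −67657; condensed water 100 °C→T: 125.36(T − 100); original water: 5584.5(T − 7.959)
5709.8 T = 67657 + 12536 + 44447 = 124640
T ≈ 21.83 °C (< 100 °C, so full condensation is consistent).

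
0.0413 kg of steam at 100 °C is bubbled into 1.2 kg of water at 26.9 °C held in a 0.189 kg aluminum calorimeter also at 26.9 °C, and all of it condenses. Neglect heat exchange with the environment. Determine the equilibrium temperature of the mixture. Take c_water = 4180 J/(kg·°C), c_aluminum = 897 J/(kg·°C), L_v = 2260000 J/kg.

Net heat exchanged in the isolated system is zero:
latent heat released on condensation: 0.0413×2260000 = 93338
  condensed water 100 °C→T: 172.63(T − 100)
  water warms: 1.2×4180×(T − 26.9) = 5016(T − 26.9)
  aluminum cup: 0.189×897×(T − 26.9) = 169.53(T − 26.9)
5358.2 T = 93338 + 17263 + 139491 = 250092
T ≈ 46.67 °C — below 100 °C, confirming all the steam condensed.

T_f ≈ 46.7 °C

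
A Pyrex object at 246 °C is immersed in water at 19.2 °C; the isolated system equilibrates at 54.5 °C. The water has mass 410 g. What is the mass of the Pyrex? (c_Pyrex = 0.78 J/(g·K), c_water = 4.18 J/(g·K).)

m ≈ 405 g

Heat lost by the Pyrex = heat gained by the water:
m·0.78·(246 − 54.5) = 410·4.18·(54.5 − 19.2)
149.37 m = 60497  ⇒  m ≈ 405 g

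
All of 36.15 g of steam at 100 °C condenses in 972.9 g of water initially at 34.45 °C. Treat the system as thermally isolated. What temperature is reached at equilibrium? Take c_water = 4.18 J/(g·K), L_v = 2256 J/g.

T_f ≈ 56.1 °C

Setting the total heat transfer to zero:
steam→water at 100 °C releases m L_v = 36.15×2256 = 81554; condensate cools 100→T: 36.15×4.18×(T − 100) = 151.11(T − 100); water warms: 972.9×4.18×(T − 34.45) = 4066.7(T − 34.45)
4217.8 T = 81554 + 15111 + 140099 = 236764
T ≈ 56.13 °C, under the boiling point, so the assumption holds.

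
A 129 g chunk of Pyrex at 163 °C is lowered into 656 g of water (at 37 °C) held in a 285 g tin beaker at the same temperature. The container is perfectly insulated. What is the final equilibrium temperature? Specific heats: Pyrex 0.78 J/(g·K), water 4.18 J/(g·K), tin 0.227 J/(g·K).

T_f ≈ 41.4 °C

T_f is the heat-capacity-weighted average of the initial temperatures:
T_f = (100.62*163 + 2742.1*37 + 64.7*37) / (100.62 + 2742.1 + 64.7)
    = 120252 / 2907.4 ≈ 41.36 °C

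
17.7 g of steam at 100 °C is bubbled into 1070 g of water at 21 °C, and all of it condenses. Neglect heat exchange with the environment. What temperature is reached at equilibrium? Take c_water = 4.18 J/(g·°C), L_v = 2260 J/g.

Conservation of energy gives ΣQ = 0:
latent heat released on condensation: 17.7×2260 = 40002; condensate cools 100→T: 17.7×4.18×(T − 100) = 73.99(T − 100); original water: 4472.6(T − 21)
4546.6 T = 40002 + 7398.6 + 93925 = 141325
T ≈ 31.08 °C, under the boiling point, so the assumption holds.

T_f ≈ 31.1 °C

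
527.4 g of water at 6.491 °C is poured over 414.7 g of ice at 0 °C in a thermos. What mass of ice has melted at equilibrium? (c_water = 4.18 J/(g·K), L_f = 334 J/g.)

Cooling the water to 0 °C releases 527.4·4.18·6.491 = 14310 J.
Melting all 414.7 g of ice would need 414.7·334 = 138510 J.
Since 14310 < 138510 J, not all the ice melts; equilibrium is at 0 °C.
m_melted·334 = 14310  ⇒  m_melted ≈ 42.84 g.

m_melted ≈ 42.8 g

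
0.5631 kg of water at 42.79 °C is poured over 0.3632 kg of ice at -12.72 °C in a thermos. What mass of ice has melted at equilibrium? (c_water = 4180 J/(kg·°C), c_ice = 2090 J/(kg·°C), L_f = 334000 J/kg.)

Cooling the water to 0 °C releases 0.5631×4180×42.79 = 100717 J.
Warming the ice to 0 °C takes 0.3632×2090×12.72 = 9655.6 J, leaving 91062 J for melting.
Melting all 0.3632 kg of ice would need 0.3632×334000 = 121309 J.
Since 91062 < 121309 J, not all the ice melts; equilibrium is at 0 °C.
m_melt = 91062 / L_f = 0.2726 kg.

m_melted ≈ 0.273 kg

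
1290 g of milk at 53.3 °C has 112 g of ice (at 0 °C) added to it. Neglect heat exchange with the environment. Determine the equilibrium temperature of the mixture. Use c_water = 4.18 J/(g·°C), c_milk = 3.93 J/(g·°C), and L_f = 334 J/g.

T_f ≈ 42.0 °C

Setting the total heat transfer to zero:
fusion: m_ice L_f = 112×334 = 37408; meltwater 0→T: 112×4.18×T = 468.16 T; milk: 5069.7(T − 53.3)
5537.9 T = 270215 − 37408 = 232807
T ≈ 42.04 °C. Since T > 0 °C, the all-ice-melts assumption holds.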